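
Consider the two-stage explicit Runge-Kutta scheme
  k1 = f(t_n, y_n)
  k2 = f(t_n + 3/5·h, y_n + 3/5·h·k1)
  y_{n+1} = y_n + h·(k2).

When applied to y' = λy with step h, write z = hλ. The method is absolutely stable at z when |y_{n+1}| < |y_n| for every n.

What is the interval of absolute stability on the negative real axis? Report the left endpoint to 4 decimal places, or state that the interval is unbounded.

With y'=λy (z=hλ):
  k1=λy_n ⇒ h·k1=z·y_n;  k2=λ(1+3/5z)y_n ⇒ h·k2=z(1+3/5z)y_n
  y_{n+1}/y_n = 1 + z(1+3/5z) = 1 + z + 3/5z²
  Hence R(z) = 1 + z + 3/5z².

Boundary: |R(x)|=1, x<0.
x=-1.18: |R|=0.6554
R=1: x+3/5x²=0 ⇒ x=−5/3=-1.6667; min R=1−1/(4·3/5)=0.5833>−1
Confirm numerically:
  x=-1.574: |R|=0.91249 <1
  x=-1.510: |R|=0.85806 <1
  x=-1.299: |R|=0.71344 <1
  x=-1.185: |R|=0.65753 <1
  x=-2.227: |R|=1.74872 >1
  x=-1.851: |R|=1.20472 >1
Interval (-1.6667, 0).

z∈(-1.6667,0).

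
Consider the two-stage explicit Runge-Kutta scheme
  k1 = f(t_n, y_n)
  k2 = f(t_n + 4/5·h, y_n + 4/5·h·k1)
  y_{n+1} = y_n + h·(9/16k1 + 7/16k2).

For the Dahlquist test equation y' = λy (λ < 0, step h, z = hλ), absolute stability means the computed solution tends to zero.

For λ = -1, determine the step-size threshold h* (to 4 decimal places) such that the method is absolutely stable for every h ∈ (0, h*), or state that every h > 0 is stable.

(-2.8571,0); λ=-1 ⇒ h* = (20/7)/1 = 2.8571.

Test eqn y'=λy, z=hλ:
  k1=λy_n ⇒ h·k1=z·y_n;  k2=λ(1+4/5z)y_n ⇒ h·k2=z(1+4/5z)y_n
  y_{n+1}/y_n = 1 + 9/16z + 7/16z(1+4/5z) = 1 + z + 7/20z²
  ⇒ R(z) = 1 + z + 7/20z².

Need |R(x)|<1, x<0.
x=-0.75: |R|=0.4469
R=1: x+7/20x²=0 ⇒ x=−20/7=-2.8571; min R=1−1/(4·7/20)=0.2857>−1
Confirm numerically:
  x=-2.147: |R|=0.46636 <1
  x=-1.961: |R|=0.38493 <1
  x=-1.609: |R|=0.29711 <1
  x=-3.443: |R|=1.70599 >1
  x=-3.164: |R|=1.33981 >1
Interval (-2.8571, 0).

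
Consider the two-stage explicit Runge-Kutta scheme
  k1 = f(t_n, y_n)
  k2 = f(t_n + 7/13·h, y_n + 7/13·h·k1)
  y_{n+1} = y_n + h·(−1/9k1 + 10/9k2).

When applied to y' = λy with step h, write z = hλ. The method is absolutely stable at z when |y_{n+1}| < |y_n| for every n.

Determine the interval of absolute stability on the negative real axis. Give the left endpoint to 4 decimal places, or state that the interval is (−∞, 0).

Set f=λy, z=hλ:
  k1=λy_n ⇒ h·k1=z·y_n;  k2=λ(1+7/13z)y_n ⇒ h·k2=z(1+7/13z)y_n
  y_{n+1}/y_n = 1 − 1/9z + 10/9z(1+7/13z) = 1 + z + 70/117z²
  so R(z) = 1 + z + 70/117z².

Boundary: |R(x)|=1, x<0.
x=-1.07: |R|=0.6150
R=1: x+70/117x²=0 ⇒ x=−117/70=-1.6714; min R=1−1/(4·70/117)=0.5821>−1
Confirm numerically:
  x=-1.552: |R|=0.88910 <1
  x=-1.122: |R|=0.63118 <1
  x=-0.984: |R|=0.59530 <1
  x=-0.670: |R|=0.59857 <1
  x=-2.168: |R|=1.64410 >1
  x=-1.824: |R|=1.16650 >1
  x=-1.747: |R|=1.07899 >1
Stable set (-1.6714, 0).

(-1.6714, 0).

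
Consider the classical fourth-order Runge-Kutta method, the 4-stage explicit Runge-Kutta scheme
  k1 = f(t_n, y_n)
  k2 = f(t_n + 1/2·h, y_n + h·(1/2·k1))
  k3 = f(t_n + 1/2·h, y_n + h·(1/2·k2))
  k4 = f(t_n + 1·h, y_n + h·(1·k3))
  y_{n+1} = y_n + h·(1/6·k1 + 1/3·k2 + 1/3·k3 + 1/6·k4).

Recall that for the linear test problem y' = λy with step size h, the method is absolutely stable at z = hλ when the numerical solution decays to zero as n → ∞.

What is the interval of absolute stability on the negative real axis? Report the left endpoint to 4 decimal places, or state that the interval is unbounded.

(-2.7853, 0).

Test eqn y'=λy, z=hλ:
  order 4, 4-stage ⇒ R(z)=1+z+z^2/2+z^3/6+z^4/24
  (e.g. R(-0.58)=0.56040, |R|=0.56040)

Need |R(x)|<1, x<0.
x=-0.58: |R|=0.5604
|R(-1.68)|=0.2728 |R(-1.49)|=0.2741 |R(-0.77)|=0.4650
Bisect:
  x_lo=-3.0877 |R|=1.5603  x_hi=-0.2502 |R|=0.7787
  mid=-1.66894 |R|=0.27223 →hi
  mid=-2.37833 |R|=0.54089 →hi
  mid=-2.73302 |R|=0.92401 →hi
  mid=-2.91037 |R|=1.20554 →lo
  mid=-2.82169 |R|=1.05628 →lo
  mid=-2.77736 |R|=0.98810 →hi
  mid=-2.79953 |R|=1.02167 →lo
  mid=-2.78844 |R|=1.00476 →lo
  ...
  [-2.78532,-2.78515] ⇒ x*=-2.7853
Stable set (-2.7853, 0).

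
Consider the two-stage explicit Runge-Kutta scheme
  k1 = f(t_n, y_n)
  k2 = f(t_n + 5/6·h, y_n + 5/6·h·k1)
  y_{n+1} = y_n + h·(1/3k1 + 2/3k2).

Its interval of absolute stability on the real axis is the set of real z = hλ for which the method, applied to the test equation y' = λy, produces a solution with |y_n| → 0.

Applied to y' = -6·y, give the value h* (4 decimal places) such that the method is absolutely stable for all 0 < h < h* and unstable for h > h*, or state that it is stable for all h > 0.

(-1.8000,0); λ=-6 ⇒ h* = (9/5)/6 = 0.3000.

Set f=λy, z=hλ:
  k1=λy_n ⇒ h·k1=z·y_n;  k2=λ(1+5/6z)y_n ⇒ h·k2=z(1+5/6z)y_n
  y_{n+1}/y_n = 1 + 1/3z + 2/3z(1+5/6z) = 1 + z + 5/9z²
  ⇒ R(z) = 1 + z + 5/9z².

Boundary: |R(x)|=1, x<0.
x=-0.88: |R|=0.5502
R=1: x+5/9x²=0 ⇒ x=−9/5=-1.8000; min R=1−1/(4·5/9)=0.5500>−1
Confirm numerically:
  x=-1.218: |R|=0.60618 <1
  x=-1.196: |R|=0.59868 <1
  x=-0.746: |R|=0.56318 <1
  x=-2.206: |R|=1.49758 >1
  x=-2.060: |R|=1.29756 >1
Interval (-1.8000, 0).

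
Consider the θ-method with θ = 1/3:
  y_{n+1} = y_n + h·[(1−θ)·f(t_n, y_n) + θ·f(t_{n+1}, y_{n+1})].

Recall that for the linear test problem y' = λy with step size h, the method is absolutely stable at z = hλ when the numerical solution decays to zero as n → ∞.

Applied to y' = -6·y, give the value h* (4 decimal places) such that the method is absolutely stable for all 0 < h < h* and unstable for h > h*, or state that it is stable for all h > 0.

(-6.0000,0); λ=-6 ⇒ h* = (6)/6 = 1.0000.

Test eqn y'=λy, z=hλ:
  y_{n+1} = y_n + z·[2/3·y_n + 1/3·y_{n+1}] ⇒ (1 − 1/3z)y_{n+1} = (1 + 2/3z)y_n
  ⇒ R(z) = (1 + 2/3z)/(1 − 1/3z).

Need |R(x)|<1, x<0.
x=-0.5: |R|=0.5714
R=−1: 1+2/3x = −1+1/3x ⇒ -1/3x=2 ⇒ x=2/(-1/3)=-6.0000
Confirm numerically:
  x=-4.128: |R|=0.73737 <1
  x=-4.114: |R|=0.73489 <1
  x=-3.075: |R|=0.51852 <1
  x=-2.470: |R|=0.35466 <1
  x=-6.163: |R|=1.01779 >1
  x=-6.101: |R|=1.01110 >1
  x=-6.055: |R|=1.00607 >1
So |R|<1 on (-6.0000, 0).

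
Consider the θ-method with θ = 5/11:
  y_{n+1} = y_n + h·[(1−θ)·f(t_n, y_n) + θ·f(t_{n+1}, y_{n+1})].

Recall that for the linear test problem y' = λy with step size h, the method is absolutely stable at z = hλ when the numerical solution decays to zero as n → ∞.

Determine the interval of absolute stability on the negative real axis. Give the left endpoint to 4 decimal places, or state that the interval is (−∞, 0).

(-22.0000, 0).

With y'=λy (z=hλ):
  y_{n+1} = y_n + z·[6/11·y_n + 5/11·y_{n+1}] ⇒ (1 − 5/11z)y_{n+1} = (1 + 6/11z)y_n
  R(z) = (1 + 6/11z)/(1 − 5/11z).

Solve |R(x)|<1 on ℝ⁻.
x=-1.66: |R|=0.0539
R=−1: 1+6/11x = −1+5/11x ⇒ -1/11x=2 ⇒ x=2/(-1/11)=-22.0000
Confirm numerically:
  x=-16.889: |R|=0.94645 <1
  x=-14.466: |R|=0.90959 <1
  x=-11.629: |R|=0.85001 <1
  x=-22.567: |R|=1.00458 >1
  x=-22.396: |R|=1.00322 >1
  x=-22.103: |R|=1.00085 >1
Stable set (-22.0000, 0).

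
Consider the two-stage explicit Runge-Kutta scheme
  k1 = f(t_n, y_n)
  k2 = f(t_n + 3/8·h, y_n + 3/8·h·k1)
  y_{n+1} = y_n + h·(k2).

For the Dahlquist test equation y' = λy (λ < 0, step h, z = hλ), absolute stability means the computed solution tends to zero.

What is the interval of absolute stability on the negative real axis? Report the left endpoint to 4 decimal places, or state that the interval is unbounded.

Test eqn y'=λy, z=hλ:
  k1=λy_n ⇒ h·k1=z·y_n;  k2=λ(1+3/8z)y_n ⇒ h·k2=z(1+3/8z)y_n
  y_{n+1}/y_n = 1 + z(1+3/8z) = 1 + z + 3/8z²
  ⇒ R(z) = 1 + z + 3/8z².

Boundary: |R(x)|=1, x<0.
x=-1.35: |R|=0.3334
R=1: x+3/8x²=0 ⇒ x=−8/3=-2.6667; min R=1−1/(4·3/8)=0.3333>−1
Confirm numerically:
  x=-2.605: |R|=0.93976 <1
  x=-2.326: |R|=0.70285 <1
  x=-1.336: |R|=0.33334 <1
  x=-3.177: |R|=1.60800 >1
  x=-2.891: |R|=1.24321 >1
  x=-2.748: |R|=1.08381 >1
Interval (-2.6667, 0).

(-2.6667, 0).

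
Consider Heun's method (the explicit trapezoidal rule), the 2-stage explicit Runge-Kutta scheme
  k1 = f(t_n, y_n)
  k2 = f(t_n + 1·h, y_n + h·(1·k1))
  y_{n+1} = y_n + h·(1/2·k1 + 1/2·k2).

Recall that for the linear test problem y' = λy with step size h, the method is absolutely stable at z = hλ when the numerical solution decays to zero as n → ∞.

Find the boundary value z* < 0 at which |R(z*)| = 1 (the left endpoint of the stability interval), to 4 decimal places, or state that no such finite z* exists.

left endpoint -2.0000.

Test eqn y'=λy, z=hλ:
  order 2, 2-stage ⇒ R(z)=1+z+z^2/2
  (e.g. R(-1.27)=0.53645, |R|=0.53645)

Find x<0 with |R(x)|<1.
x=-1.27: |R|=0.5364
|R(-2.11)|=1.1160 |R(-1.2)|=0.5200 |R(-0.66)|=0.5578
Bisect:
  x_lo=-2.6321 |R|=1.8319  x_hi=-0.1247 |R|=0.8831
  mid=-1.37840 |R|=0.57159 →hi
  mid=-2.00525 |R|=1.00526 →lo
  mid=-1.69182 |R|=0.73931 →hi
  mid=-1.84854 |R|=0.86001 →hi
  mid=-1.92689 |R|=0.92957 →hi
  mid=-1.96607 |R|=0.96665 →hi
  mid=-1.98566 |R|=0.98576 →hi
  mid=-1.99545 |R|=0.99547 →hi
  mid=-2.00035 |R|=1.00035 →lo
  ...
  [-2.00005,-1.99989] ⇒ x*=-2.0000
Interval (-2.0000, 0).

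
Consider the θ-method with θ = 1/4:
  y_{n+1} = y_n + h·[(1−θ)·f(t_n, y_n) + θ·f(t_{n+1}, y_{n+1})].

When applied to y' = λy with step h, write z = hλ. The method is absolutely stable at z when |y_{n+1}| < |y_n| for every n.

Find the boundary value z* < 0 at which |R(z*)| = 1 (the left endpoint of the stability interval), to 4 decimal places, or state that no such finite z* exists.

On y'=λy, z=hλ:
  y_{n+1} = y_n + z·[3/4·y_n + 1/4·y_{n+1}] ⇒ (1 − 1/4z)y_{n+1} = (1 + 3/4z)y_n
  so R(z) = (1 + 3/4z)/(1 − 1/4z).

Need |R(x)|<1, x<0.
x=-0.35: |R|=0.6782
R=−1: 1+3/4x = −1+1/4x ⇒ -1/2x=2 ⇒ x=2/(-1/2)=-4.0000
Confirm numerically:
  x=-3.343: |R|=0.82105 <1
  x=-2.828: |R|=0.65671 <1
  x=-1.704: |R|=0.19495 <1
  x=-4.480: |R|=1.11321 >1
  x=-4.320: |R|=1.07692 >1
So |R|<1 on (-4.0000, 0).

z* = -4.0000.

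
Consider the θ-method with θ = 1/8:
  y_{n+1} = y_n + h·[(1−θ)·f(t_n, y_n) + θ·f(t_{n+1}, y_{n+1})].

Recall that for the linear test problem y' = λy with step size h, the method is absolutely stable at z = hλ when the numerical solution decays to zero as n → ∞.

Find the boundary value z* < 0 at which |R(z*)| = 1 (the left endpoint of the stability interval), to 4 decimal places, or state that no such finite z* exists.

left endpoint -2.6667.

With y'=λy (z=hλ):
  y_{n+1} = y_n + z·[7/8·y_n + 1/8·y_{n+1}] ⇒ (1 − 1/8z)y_{n+1} = (1 + 7/8z)y_n
  R(z) = (1 + 7/8z)/(1 − 1/8z).

Solve |R(x)|<1 on ℝ⁻.
x=-0.72: |R|=0.3394
R=−1: 1+7/8x = −1+1/8x ⇒ -3/4x=2 ⇒ x=2/(-3/4)=-2.6667
Confirm numerically:
  x=-2.481: |R|=0.89371 <1
  x=-2.048: |R|=0.63057 <1
  x=-1.936: |R|=0.55878 <1
  x=-1.115: |R|=0.02139 <1
  x=-3.046: |R|=1.20605 >1
  x=-2.763: |R|=1.05370 >1
Stable set (-2.6667, 0).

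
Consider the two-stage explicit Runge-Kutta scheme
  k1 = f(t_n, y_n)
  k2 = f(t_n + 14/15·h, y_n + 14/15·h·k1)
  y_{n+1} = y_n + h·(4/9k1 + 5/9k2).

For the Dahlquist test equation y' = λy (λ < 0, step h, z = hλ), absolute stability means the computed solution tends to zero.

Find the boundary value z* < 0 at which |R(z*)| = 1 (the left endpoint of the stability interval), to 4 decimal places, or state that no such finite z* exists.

With y'=λy (z=hλ):
  k1=λy_n ⇒ h·k1=z·y_n;  k2=λ(1+14/15z)y_n ⇒ h·k2=z(1+14/15z)y_n
  y_{n+1}/y_n = 1 + 4/9z + 5/9z(1+14/15z) = 1 + z + 14/27z²
  R(z) = 1 + z + 14/27z².

Find x<0 with |R(x)|<1.
x=-1.74: |R|=0.8299
R=1: x+14/27x²=0 ⇒ x=−27/14=-1.9286; min R=1−1/(4·14/27)=0.5179>−1
Confirm numerically:
  x=-1.695: |R|=0.79472 <1
  x=-1.479: |R|=0.65523 <1
  x=-0.939: |R|=0.51819 <1
  x=-2.370: |R|=1.54247 >1
  x=-2.206: |R|=1.31734 >1
  x=-1.976: |R|=1.04859 >1
So |R|<1 on (-1.9286, 0).

z* = -1.9286.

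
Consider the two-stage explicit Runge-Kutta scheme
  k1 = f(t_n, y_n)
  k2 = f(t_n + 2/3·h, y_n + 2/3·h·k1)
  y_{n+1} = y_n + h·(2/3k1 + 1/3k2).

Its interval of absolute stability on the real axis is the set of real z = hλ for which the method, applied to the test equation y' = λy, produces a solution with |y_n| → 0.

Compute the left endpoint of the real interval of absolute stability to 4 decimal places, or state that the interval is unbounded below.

left endpoint -4.5000.

Set f=λy, z=hλ:
  k1=λy_n ⇒ h·k1=z·y_n;  k2=λ(1+2/3z)y_n ⇒ h·k2=z(1+2/3z)y_n
  y_{n+1}/y_n = 1 + 2/3z + 1/3z(1+2/3z) = 1 + z + 2/9z²
  Hence R(z) = 1 + z + 2/9z².

Need |R(x)|<1, x<0.
x=-0.84: |R|=0.3168
R=1: x+2/9x²=0 ⇒ x=−9/2=-4.5000; min R=1−1/(4·2/9)=-0.1250>−1
Confirm numerically:
  x=-3.676: |R|=0.32688 <1
  x=-3.205: |R|=0.07767 <1
  x=-2.857: |R|=0.04312 <1
  x=-2.693: |R|=0.08139 <1
  x=-4.946: |R|=1.49020 >1
  x=-4.586: |R|=1.08764 >1
Stable set (-4.5000, 0).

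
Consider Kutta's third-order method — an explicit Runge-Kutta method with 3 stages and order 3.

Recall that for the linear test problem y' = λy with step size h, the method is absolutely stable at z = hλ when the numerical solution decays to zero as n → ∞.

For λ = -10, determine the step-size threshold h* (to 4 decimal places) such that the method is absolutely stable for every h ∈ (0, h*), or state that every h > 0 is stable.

(-2.5127,0); λ=-10 ⇒ h* = 0.2513.

Set f=λy, z=hλ:
  order 3, 3-stage ⇒ R(z)=1+z+z^2/2+z^3/6
  (e.g. R(-0.7)=0.48783, |R|=0.48783)

Need |R(x)|<1, x<0.
x=-0.7: |R|=0.4878
|R(-1.49)|=0.0687 |R(-1.47)|=0.0810 |R(-1.32)|=0.1679
Bisect:
  x_lo=-2.8606 |R|=1.6705  x_hi=-0.2058 |R|=0.8140
  mid=-1.53319 |R|=0.04148 →hi
  mid=-2.19691 |R|=0.55090 →hi
  mid=-2.52877 |R|=1.02654 →lo
  mid=-2.36284 |R|=0.76996 →hi
  mid=-2.44580 |R|=0.89327 →hi
  mid=-2.48728 |R|=0.95862 →hi
  mid=-2.50803 |R|=0.99226 →hi
  mid=-2.51840 |R|=1.00931 →lo
  mid=-2.51321 |R|=1.00076 →lo
  mid=-2.51062 |R|=0.99651 →hi
  ...
  [-2.51289,-2.51272] ⇒ x*=-2.5127
Stable set (-2.5127, 0).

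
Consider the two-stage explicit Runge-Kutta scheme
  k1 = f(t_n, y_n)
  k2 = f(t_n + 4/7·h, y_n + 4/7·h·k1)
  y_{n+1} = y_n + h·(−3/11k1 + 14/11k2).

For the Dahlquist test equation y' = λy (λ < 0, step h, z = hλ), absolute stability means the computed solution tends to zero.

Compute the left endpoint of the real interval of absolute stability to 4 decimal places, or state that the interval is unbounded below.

Set f=λy, z=hλ:
  k1=λy_n ⇒ h·k1=z·y_n;  k2=λ(1+4/7z)y_n ⇒ h·k2=z(1+4/7z)y_n
  y_{n+1}/y_n = 1 − 3/11z + 14/11z(1+4/7z) = 1 + z + 8/11z²
  Hence R(z) = 1 + z + 8/11z².

Boundary: |R(x)|=1, x<0.
x=-1.15: |R|=0.8118
R=1: x+8/11x²=0 ⇒ x=−11/8=-1.3750; min R=1−1/(4·8/11)=0.6562>−1
Confirm numerically:
  x=-1.256: |R|=0.89130 <1
  x=-0.952: |R|=0.70713 <1
  x=-0.737: |R|=0.65803 <1
  x=-0.556: |R|=0.66883 <1
  x=-1.911: |R|=1.74494 >1
  x=-1.699: |R|=1.40035 >1
So |R|<1 on (-1.3750, 0).

z* = -1.3750.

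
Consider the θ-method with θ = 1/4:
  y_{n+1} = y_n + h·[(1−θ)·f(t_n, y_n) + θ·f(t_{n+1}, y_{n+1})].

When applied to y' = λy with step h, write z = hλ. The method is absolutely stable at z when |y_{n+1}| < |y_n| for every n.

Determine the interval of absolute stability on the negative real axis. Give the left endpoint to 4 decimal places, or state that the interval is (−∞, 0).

(-4.0000, 0).

Set f=λy, z=hλ:
  y_{n+1} = y_n + z·[3/4·y_n + 1/4·y_{n+1}] ⇒ (1 − 1/4z)y_{n+1} = (1 + 3/4z)y_n
  R(z) = (1 + 3/4z)/(1 − 1/4z).

Solve |R(x)|<1 on ℝ⁻.
x=-1.13: |R|=0.1189
R=−1: 1+3/4x = −1+1/4x ⇒ -1/2x=2 ⇒ x=2/(-1/2)=-4.0000
Confirm numerically:
  x=-3.022: |R|=0.72145 <1
  x=-2.075: |R|=0.36626 <1
  x=-1.920: |R|=0.29730 <1
  x=-4.490: |R|=1.11543 >1
  x=-4.318: |R|=1.07646 >1
  x=-4.307: |R|=1.07391 >1
So |R|<1 on (-4.0000, 0).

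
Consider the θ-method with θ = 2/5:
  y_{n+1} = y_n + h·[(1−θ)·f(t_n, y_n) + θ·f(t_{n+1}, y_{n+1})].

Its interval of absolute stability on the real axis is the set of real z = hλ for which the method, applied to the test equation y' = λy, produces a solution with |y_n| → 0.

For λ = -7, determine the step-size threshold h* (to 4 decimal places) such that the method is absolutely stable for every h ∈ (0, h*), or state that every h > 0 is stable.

Test eqn y'=λy, z=hλ:
  y_{n+1} = y_n + z·[3/5·y_n + 2/5·y_{n+1}] ⇒ (1 − 2/5z)y_{n+1} = (1 + 3/5z)y_n
  R(z) = (1 + 3/5z)/(1 − 2/5z).

Solve |R(x)|<1 on ℝ⁻.
x=-1.3: |R|=0.1447
R=−1: 1+3/5x = −1+2/5x ⇒ -1/5x=2 ⇒ x=2/(-1/5)=-10.0000
Confirm numerically:
  x=-9.204: |R|=0.96599 <1
  x=-8.453: |R|=0.92938 <1
  x=-6.320: |R|=0.79138 <1
  x=-10.379: |R|=1.01471 >1
  x=-10.239: |R|=1.00938 >1
  x=-10.143: |R|=1.00566 >1
Interval (-10.0000, 0).

(-10.0000,0); λ=-7 ⇒ h* = (10)/7 = 1.4286.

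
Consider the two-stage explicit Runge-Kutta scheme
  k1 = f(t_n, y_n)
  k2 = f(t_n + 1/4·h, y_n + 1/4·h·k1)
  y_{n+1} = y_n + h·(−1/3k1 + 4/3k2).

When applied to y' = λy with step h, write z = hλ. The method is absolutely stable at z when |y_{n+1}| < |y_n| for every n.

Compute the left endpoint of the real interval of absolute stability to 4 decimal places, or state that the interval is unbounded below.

z* = -3.0000.

Test eqn y'=λy, z=hλ:
  k1=λy_n ⇒ h·k1=z·y_n;  k2=λ(1+1/4z)y_n ⇒ h·k2=z(1+1/4z)y_n
  y_{n+1}/y_n = 1 − 1/3z + 4/3z(1+1/4z) = 1 + z + 1/3z²
  ⇒ R(z) = 1 + z + 1/3z².

Solve |R(x)|<1 on ℝ⁻.
x=-1.32: |R|=0.2608
R=1: x+1/3x²=0 ⇒ x=−3=-3.0000; min R=1−1/(4·1/3)=0.2500>−1
Confirm numerically:
  x=-2.514: |R|=0.59273 <1
  x=-1.775: |R|=0.27521 <1
  x=-1.226: |R|=0.27503 <1
  x=-3.328: |R|=1.36386 >1
  x=-3.047: |R|=1.04774 >1
Interval (-3.0000, 0).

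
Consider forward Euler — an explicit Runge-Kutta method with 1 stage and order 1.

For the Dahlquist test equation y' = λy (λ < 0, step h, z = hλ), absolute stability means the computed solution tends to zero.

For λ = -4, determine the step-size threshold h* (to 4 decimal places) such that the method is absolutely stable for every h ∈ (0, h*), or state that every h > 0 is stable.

(-2.0000,0); λ=-4 ⇒ h* = 0.5000.

With y'=λy (z=hλ):
  order 1, 1-stage ⇒ R(z)=1+z
  (e.g. R(-1.07)=-0.07000, |R|=0.07000)

Boundary: |R(x)|=1, x<0.
x=-1.07: |R|=0.0700
|R(-2.31)|=1.3100 |R(-2.05)|=1.0500 |R(-1.97)|=0.9700
Bisect:
  x_lo=-2.5462 |R|=1.5462  x_hi=-0.1952 |R|=0.8048
  mid=-1.37071 |R|=0.37071 →hi
  mid=-1.95845 |R|=0.95845 →hi
  mid=-2.25232 |R|=1.25232 →lo
  mid=-2.10538 |R|=1.10538 →lo
  mid=-2.03192 |R|=1.03192 →lo
  mid=-1.99518 |R|=0.99518 →hi
  mid=-2.01355 |R|=1.01355 →lo
  mid=-2.00437 |R|=1.00437 →lo
  ...
  [-2.00006,-1.99992] ⇒ x*=-2.0000
Interval (-2.0000, 0).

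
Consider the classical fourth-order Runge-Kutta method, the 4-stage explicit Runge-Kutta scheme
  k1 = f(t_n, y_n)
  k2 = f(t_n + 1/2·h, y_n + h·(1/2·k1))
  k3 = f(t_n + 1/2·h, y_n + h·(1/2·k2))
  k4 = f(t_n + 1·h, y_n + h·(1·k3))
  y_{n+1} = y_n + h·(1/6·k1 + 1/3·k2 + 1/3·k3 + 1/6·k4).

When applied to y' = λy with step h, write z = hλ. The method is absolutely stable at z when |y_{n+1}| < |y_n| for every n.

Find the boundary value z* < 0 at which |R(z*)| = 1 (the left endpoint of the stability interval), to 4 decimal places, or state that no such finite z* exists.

z* = -2.7853.

On y'=λy, z=hλ:
  order 4, 4-stage ⇒ R(z)=1+z+z^2/2+z^3/6+z^4/24
  (e.g. R(-1.02)=0.36843, |R|=0.36843)

Solve |R(x)|<1 on ℝ⁻.
x=-1.02: |R|=0.3684
|R(-2.87)|=1.1354 |R(-2.46)|=0.6106 |R(-1.23)|=0.3117
Bisect:
  x_lo=-3.4835 |R|=2.6743  x_hi=-0.2783 |R|=0.7571
  mid=-1.88094 |R|=0.30046 →hi
  mid=-2.68224 |R|=0.85543 →hi
  mid=-3.08289 |R|=1.54957 →lo
  mid=-2.88257 |R|=1.15684 →lo
  mid=-2.78241 |R|=0.99565 →hi
  mid=-2.83249 |R|=1.07352 →lo
  mid=-2.80745 |R|=1.03392 →lo
  mid=-2.79493 |R|=1.01462 →lo
  mid=-2.78867 |R|=1.00510 →lo
  ...
  [-2.78534,-2.78514] ⇒ x*=-2.7853
So |R|<1 on (-2.7853, 0).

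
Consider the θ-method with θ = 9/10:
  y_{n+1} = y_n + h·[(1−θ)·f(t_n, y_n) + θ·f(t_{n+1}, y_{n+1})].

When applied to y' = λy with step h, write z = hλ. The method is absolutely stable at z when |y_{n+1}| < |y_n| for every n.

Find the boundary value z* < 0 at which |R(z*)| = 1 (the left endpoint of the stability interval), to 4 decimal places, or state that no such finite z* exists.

With y'=λy (z=hλ):
  y_{n+1} = y_n + z·[1/10·y_n + 9/10·y_{n+1}] ⇒ (1 − 9/10z)y_{n+1} = (1 + 1/10z)y_n
  Hence R(z) = (1 + 1/10z)/(1 − 9/10z).

Solve |R(x)|<1 on ℝ⁻.
x=-0.75: |R|=0.5522
x=-2: |R|=0.2857
x=-10: |R|=0.0000
x=-100: |R|=0.0989
θ=9/10≥1/2 ⇒ |1+1/10x|<|1−9/10x| ∀x<0 ⇒ unbounded interval.

interval (−∞, 0).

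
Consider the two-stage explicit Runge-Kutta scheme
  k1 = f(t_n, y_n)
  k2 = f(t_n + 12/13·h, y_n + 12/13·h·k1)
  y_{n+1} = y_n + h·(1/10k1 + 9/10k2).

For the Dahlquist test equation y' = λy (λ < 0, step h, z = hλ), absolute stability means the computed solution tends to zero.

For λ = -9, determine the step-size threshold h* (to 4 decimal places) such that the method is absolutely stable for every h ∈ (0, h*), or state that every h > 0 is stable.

On y'=λy, z=hλ:
  k1=λy_n ⇒ h·k1=z·y_n;  k2=λ(1+12/13z)y_n ⇒ h·k2=z(1+12/13z)y_n
  y_{n+1}/y_n = 1 + 1/10z + 9/10z(1+12/13z) = 1 + z + 54/65z²
  ⇒ R(z) = 1 + z + 54/65z².

Solve |R(x)|<1 on ℝ⁻.
x=-0.63: |R|=0.6997
R=1: x+54/65x²=0 ⇒ x=−65/54=-1.2037; min R=1−1/(4·54/65)=0.6991>−1
Confirm numerically:
  x=-1.142: |R|=0.94146 <1
  x=-0.988: |R|=0.82295 <1
  x=-0.779: |R|=0.72514 <1
  x=-1.353: |R|=1.16781 >1
  x=-1.294: |R|=1.09707 >1
So |R|<1 on (-1.2037, 0).

(-1.2037,0); λ=-9 ⇒ h* = (65/54)/9 = 0.1337.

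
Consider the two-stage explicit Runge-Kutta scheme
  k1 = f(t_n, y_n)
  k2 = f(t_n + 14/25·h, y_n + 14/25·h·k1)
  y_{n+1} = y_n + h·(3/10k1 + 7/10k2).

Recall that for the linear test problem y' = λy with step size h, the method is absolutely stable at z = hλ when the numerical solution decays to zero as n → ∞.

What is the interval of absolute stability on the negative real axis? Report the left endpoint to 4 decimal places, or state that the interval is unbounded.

With y'=λy (z=hλ):
  k1=λy_n ⇒ h·k1=z·y_n;  k2=λ(1+14/25z)y_n ⇒ h·k2=z(1+14/25z)y_n
  y_{n+1}/y_n = 1 + 3/10z + 7/10z(1+14/25z) = 1 + z + 49/125z²
  R(z) = 1 + z + 49/125z².

Boundary: |R(x)|=1, x<0.
x=-1.42: |R|=0.3704
R=1: x+49/125x²=0 ⇒ x=−125/49=-2.5510; min R=1−1/(4·49/125)=0.3622>−1
Confirm numerically:
  x=-2.231: |R|=0.72013 <1
  x=-1.883: |R|=0.50691 <1
  x=-1.562: |R|=0.39442 <1
  x=-1.147: |R|=0.36872 <1
  x=-3.062: |R|=1.61333 >1
  x=-2.979: |R|=1.49978 >1
  x=-2.848: |R|=1.33155 >1
So |R|<1 on (-2.5510, 0).

(-2.5510, 0).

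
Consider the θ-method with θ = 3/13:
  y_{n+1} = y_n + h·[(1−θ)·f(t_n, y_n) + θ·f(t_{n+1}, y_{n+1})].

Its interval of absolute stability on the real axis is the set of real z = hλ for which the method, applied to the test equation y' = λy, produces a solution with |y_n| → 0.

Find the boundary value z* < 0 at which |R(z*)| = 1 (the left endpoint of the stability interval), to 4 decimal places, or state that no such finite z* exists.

Test eqn y'=λy, z=hλ:
  y_{n+1} = y_n + z·[10/13·y_n + 3/13·y_{n+1}] ⇒ (1 − 3/13z)y_{n+1} = (1 + 10/13z)y_n
  so R(z) = (1 + 10/13z)/(1 − 3/13z).

Find x<0 with |R(x)|<1.
x=-1.22: |R|=0.0480
R=−1: 1+10/13x = −1+3/13x ⇒ -7/13x=2 ⇒ x=2/(-7/13)=-3.7143
Confirm numerically:
  x=-2.743: |R|=0.67973 <1
  x=-2.478: |R|=0.57649 <1
  x=-2.377: |R|=0.53500 <1
  x=-2.115: |R|=0.42130 <1
  x=-4.265: |R|=1.14945 >1
  x=-4.202: |R|=1.13333 >1
  x=-4.046: |R|=1.09237 >1
So |R|<1 on (-3.7143, 0).

z* = -3.7143.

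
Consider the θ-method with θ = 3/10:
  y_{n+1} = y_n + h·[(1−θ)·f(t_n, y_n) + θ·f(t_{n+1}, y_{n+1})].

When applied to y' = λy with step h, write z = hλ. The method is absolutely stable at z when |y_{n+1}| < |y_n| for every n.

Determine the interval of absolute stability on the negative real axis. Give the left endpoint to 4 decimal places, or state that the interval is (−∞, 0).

Set f=λy, z=hλ:
  y_{n+1} = y_n + z·[7/10·y_n + 3/10·y_{n+1}] ⇒ (1 − 3/10z)y_{n+1} = (1 + 7/10z)y_n
  so R(z) = (1 + 7/10z)/(1 − 3/10z).

Find x<0 with |R(x)|<1.
x=-0.72: |R|=0.4079
R=−1: 1+7/10x = −1+3/10x ⇒ -2/5x=2 ⇒ x=2/(-2/5)=-5.0000
Confirm numerically:
  x=-4.485: |R|=0.91217 <1
  x=-4.297: |R|=0.87716 <1
  x=-3.474: |R|=0.70111 <1
  x=-5.562: |R|=1.08424 >1
  x=-5.430: |R|=1.06542 >1
  x=-5.341: |R|=1.05242 >1
Stable set (-5.0000, 0).

z∈(-5.0000,0).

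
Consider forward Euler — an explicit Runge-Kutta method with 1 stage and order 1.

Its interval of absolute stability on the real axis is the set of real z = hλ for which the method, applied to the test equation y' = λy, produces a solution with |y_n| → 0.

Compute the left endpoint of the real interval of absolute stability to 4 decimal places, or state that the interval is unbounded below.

left endpoint -2.0000.

Set f=λy, z=hλ:
  order 1, 1-stage ⇒ R(z)=1+z
  (e.g. R(-1.51)=-0.51000, |R|=0.51000)

Boundary: |R(x)|=1, x<0.
x=-1.51: |R|=0.5100
|R(-1.72)|=0.7200 |R(-1.6)|=0.6000 |R(-1.07)|=0.0700
Bisect:
  x_lo=-2.7914 |R|=1.7914  x_hi=-0.3882 |R|=0.6118
  mid=-1.58983 |R|=0.58983 →hi
  mid=-2.19064 |R|=1.19064 →lo
  mid=-1.89024 |R|=0.89024 →hi
  mid=-2.04044 |R|=1.04044 →lo
  mid=-1.96534 |R|=0.96534 →hi
  mid=-2.00289 |R|=1.00289 →lo
  mid=-1.98411 |R|=0.98411 →hi
  mid=-1.99350 |R|=0.99350 →hi
  mid=-1.99819 |R|=0.99819 →hi
  ...
  [-2.00010,-1.99995] ⇒ x*=-2.0000
So |R|<1 on (-2.0000, 0).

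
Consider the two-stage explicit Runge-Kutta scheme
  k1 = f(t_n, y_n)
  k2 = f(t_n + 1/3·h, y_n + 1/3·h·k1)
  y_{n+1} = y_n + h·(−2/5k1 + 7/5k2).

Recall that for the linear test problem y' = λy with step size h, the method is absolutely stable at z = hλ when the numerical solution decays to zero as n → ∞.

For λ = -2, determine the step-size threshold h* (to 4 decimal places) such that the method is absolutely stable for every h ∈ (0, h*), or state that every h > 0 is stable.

(-2.1429,0); λ=-2 ⇒ h* = (15/7)/2 = 1.0714.

On y'=λy, z=hλ:
  k1=λy_n ⇒ h·k1=z·y_n;  k2=λ(1+1/3z)y_n ⇒ h·k2=z(1+1/3z)y_n
  y_{n+1}/y_n = 1 − 2/5z + 7/5z(1+1/3z) = 1 + z + 7/15z²
  R(z) = 1 + z + 7/15z².

Need |R(x)|<1, x<0.
x=-0.95: |R|=0.4712
R=1: x+7/15x²=0 ⇒ x=−15/7=-2.1429; min R=1−1/(4·7/15)=0.4643>−1
Confirm numerically:
  x=-1.688: |R|=0.64169 <1
  x=-1.511: |R|=0.55446 <1
  x=-1.269: |R|=0.48250 <1
  x=-2.719: |R|=1.73105 >1
  x=-2.302: |R|=1.17096 >1
  x=-2.210: |R|=1.06925 >1
So |R|<1 on (-2.1429, 0).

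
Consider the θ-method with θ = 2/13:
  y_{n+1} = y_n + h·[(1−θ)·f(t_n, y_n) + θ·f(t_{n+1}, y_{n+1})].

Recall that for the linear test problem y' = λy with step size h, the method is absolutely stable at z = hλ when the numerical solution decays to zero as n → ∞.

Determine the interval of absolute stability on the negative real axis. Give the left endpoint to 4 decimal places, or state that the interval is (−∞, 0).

z∈(-2.8889,0).

Set f=λy, z=hλ:
  y_{n+1} = y_n + z·[11/13·y_n + 2/13·y_{n+1}] ⇒ (1 − 2/13z)y_{n+1} = (1 + 11/13z)y_n
  so R(z) = (1 + 11/13z)/(1 − 2/13z).

Solve |R(x)|<1 on ℝ⁻.
x=-1.2: |R|=0.0130
R=−1: 1+11/13x = −1+2/13x ⇒ -9/13x=2 ⇒ x=2/(-9/13)=-2.8889
Confirm numerically:
  x=-2.593: |R|=0.85357 <1
  x=-2.320: |R|=0.70975 <1
  x=-1.610: |R|=0.29038 <1
  x=-3.068: |R|=1.08424 >1
  x=-2.968: |R|=1.03760 >1
Stable set (-2.8889, 0).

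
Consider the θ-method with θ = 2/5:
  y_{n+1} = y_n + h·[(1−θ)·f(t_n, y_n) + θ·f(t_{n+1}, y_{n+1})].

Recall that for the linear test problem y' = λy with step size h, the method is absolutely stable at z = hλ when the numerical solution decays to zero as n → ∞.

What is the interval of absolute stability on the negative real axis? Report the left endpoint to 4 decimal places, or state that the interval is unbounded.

On y'=λy, z=hλ:
  y_{n+1} = y_n + z·[3/5·y_n + 2/5·y_{n+1}] ⇒ (1 − 2/5z)y_{n+1} = (1 + 3/5z)y_n
  R(z) = (1 + 3/5z)/(1 − 2/5z).

Need |R(x)|<1, x<0.
x=-1.51: |R|=0.0586
R=−1: 1+3/5x = −1+2/5x ⇒ -1/5x=2 ⇒ x=2/(-1/5)=-10.0000
Confirm numerically:
  x=-8.323: |R|=0.92253 <1
  x=-6.364: |R|=0.79490 <1
  x=-4.371: |R|=0.59038 <1
  x=-10.499: |R|=1.01919 >1
  x=-10.021: |R|=1.00084 >1
Stable set (-10.0000, 0).

z∈(-10.0000,0).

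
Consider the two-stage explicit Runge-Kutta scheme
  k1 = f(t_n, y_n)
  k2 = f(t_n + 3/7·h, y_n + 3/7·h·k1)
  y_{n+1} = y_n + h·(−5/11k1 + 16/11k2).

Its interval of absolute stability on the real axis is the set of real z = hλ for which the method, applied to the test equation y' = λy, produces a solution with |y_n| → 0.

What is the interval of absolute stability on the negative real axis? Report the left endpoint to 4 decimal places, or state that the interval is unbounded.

On y'=λy, z=hλ:
  k1=λy_n ⇒ h·k1=z·y_n;  k2=λ(1+3/7z)y_n ⇒ h·k2=z(1+3/7z)y_n
  y_{n+1}/y_n = 1 − 5/11z + 16/11z(1+3/7z) = 1 + z + 48/77z²
  so R(z) = 1 + z + 48/77z².

Boundary: |R(x)|=1, x<0.
x=-1.55: |R|=0.9477
R=1: x+48/77x²=0 ⇒ x=−77/48=-1.6042; min R=1−1/(4·48/77)=0.5990>−1
Confirm numerically:
  x=-1.524: |R|=0.92384 <1
  x=-1.516: |R|=0.91668 <1
  x=-0.886: |R|=0.60335 <1
  x=-0.873: |R|=0.60209 <1
  x=-2.092: |R|=1.63619 >1
  x=-1.837: |R|=1.26663 >1
  x=-1.752: |R|=1.16146 >1
So |R|<1 on (-1.6042, 0).

(-1.6042, 0).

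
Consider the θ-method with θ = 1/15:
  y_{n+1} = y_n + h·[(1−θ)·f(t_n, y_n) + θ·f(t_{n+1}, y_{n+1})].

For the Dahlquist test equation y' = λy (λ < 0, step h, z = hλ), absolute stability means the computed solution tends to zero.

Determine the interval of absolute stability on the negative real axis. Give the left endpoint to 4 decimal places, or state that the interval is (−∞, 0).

(-2.3077, 0).

Test eqn y'=λy, z=hλ:
  y_{n+1} = y_n + z·[14/15·y_n + 1/15·y_{n+1}] ⇒ (1 − 1/15z)y_{n+1} = (1 + 14/15z)y_n
  ⇒ R(z) = (1 + 14/15z)/(1 − 1/15z).

Solve |R(x)|<1 on ℝ⁻.
x=-0.57: |R|=0.4509
R=−1: 1+14/15x = −1+1/15x ⇒ -13/15x=2 ⇒ x=2/(-13/15)=-2.3077
Confirm numerically:
  x=-1.435: |R|=0.30970 <1
  x=-1.367: |R|=0.25283 <1
  x=-1.352: |R|=0.24022 <1
  x=-2.562: |R|=1.18825 >1
  x=-2.486: |R|=1.13256 >1
So |R|<1 on (-2.3077, 0).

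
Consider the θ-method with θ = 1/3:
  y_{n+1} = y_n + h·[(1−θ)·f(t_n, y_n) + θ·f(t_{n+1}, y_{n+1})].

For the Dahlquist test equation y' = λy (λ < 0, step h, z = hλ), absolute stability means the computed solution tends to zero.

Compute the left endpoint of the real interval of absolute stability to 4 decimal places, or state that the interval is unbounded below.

With y'=λy (z=hλ):
  y_{n+1} = y_n + z·[2/3·y_n + 1/3·y_{n+1}] ⇒ (1 − 1/3z)y_{n+1} = (1 + 2/3z)y_n
  Hence R(z) = (1 + 2/3z)/(1 − 1/3z).

Need |R(x)|<1, x<0.
x=-0.43: |R|=0.6239
R=−1: 1+2/3x = −1+1/3x ⇒ -1/3x=2 ⇒ x=2/(-1/3)=-6.0000
Confirm numerically:
  x=-4.659: |R|=0.82491 <1
  x=-3.382: |R|=0.58978 <1
  x=-2.720: |R|=0.42657 <1
  x=-2.614: |R|=0.39686 <1
  x=-6.479: |R|=1.05053 >1
  x=-6.380: |R|=1.04051 >1
Stable set (-6.0000, 0).

left endpoint -6.0000.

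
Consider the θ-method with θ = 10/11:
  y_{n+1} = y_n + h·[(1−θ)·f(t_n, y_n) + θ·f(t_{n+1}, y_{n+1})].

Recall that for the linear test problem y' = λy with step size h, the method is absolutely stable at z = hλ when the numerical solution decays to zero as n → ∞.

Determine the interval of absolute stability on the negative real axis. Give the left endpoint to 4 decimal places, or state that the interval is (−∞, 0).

interval (−∞, 0).

On y'=λy, z=hλ:
  y_{n+1} = y_n + z·[1/11·y_n + 10/11·y_{n+1}] ⇒ (1 − 10/11z)y_{n+1} = (1 + 1/11z)y_n
  R(z) = (1 + 1/11z)/(1 − 10/11z).

Boundary: |R(x)|=1, x<0.
x=-0.32: |R|=0.7521
x=-2: |R|=0.2903
x=-10: |R|=0.0090
x=-100: |R|=0.0880
θ=10/11≥1/2 ⇒ |1+1/11x|<|1−10/11x| ∀x<0 ⇒ unbounded interval.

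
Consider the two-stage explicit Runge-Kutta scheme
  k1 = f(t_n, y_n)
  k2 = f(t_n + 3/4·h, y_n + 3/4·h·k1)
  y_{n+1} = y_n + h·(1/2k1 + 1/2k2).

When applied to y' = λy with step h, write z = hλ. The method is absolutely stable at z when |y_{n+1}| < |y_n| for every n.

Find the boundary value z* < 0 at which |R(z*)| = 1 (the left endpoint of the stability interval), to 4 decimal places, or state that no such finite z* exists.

left endpoint -2.6667.

Test eqn y'=λy, z=hλ:
  k1=λy_n ⇒ h·k1=z·y_n;  k2=λ(1+3/4z)y_n ⇒ h·k2=z(1+3/4z)y_n
  y_{n+1}/y_n = 1 + 1/2z + 1/2z(1+3/4z) = 1 + z + 3/8z²
  Hence R(z) = 1 + z + 3/8z².

Find x<0 with |R(x)|<1.
x=-1.32: |R|=0.3334
R=1: x+3/8x²=0 ⇒ x=−8/3=-2.6667; min R=1−1/(4·3/8)=0.3333>−1
Confirm numerically:
  x=-2.518: |R|=0.85962 <1
  x=-2.473: |R|=0.82040 <1
  x=-2.171: |R|=0.59647 <1
  x=-3.180: |R|=1.61215 >1
  x=-2.977: |R|=1.34645 >1
  x=-2.703: |R|=1.03683 >1
Interval (-2.6667, 0).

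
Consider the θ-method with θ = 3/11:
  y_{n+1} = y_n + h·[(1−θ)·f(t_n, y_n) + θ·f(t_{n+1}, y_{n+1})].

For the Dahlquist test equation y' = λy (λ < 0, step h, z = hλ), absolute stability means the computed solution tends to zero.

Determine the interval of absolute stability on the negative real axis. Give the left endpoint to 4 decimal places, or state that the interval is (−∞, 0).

With y'=λy (z=hλ):
  y_{n+1} = y_n + z·[8/11·y_n + 3/11·y_{n+1}] ⇒ (1 − 3/11z)y_{n+1} = (1 + 8/11z)y_n
  Hence R(z) = (1 + 8/11z)/(1 − 3/11z).

Need |R(x)|<1, x<0.
x=-1.65: |R|=0.1379
R=−1: 1+8/11x = −1+3/11x ⇒ -5/11x=2 ⇒ x=2/(-5/11)=-4.4000
Confirm numerically:
  x=-3.688: |R|=0.83865 <1
  x=-3.415: |R|=0.76818 <1
  x=-3.115: |R|=0.68420 <1
  x=-2.477: |R|=0.47832 <1
  x=-4.898: |R|=1.09691 >1
  x=-4.757: |R|=1.07063 >1
  x=-4.549: |R|=1.03023 >1
So |R|<1 on (-4.4000, 0).

z∈(-4.4000,0).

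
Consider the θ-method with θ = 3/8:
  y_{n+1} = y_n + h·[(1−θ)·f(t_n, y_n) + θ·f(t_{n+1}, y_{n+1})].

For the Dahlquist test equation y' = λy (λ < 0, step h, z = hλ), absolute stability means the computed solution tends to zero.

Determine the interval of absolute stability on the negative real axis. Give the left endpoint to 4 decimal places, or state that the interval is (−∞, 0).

z∈(-8.0000,0).

With y'=λy (z=hλ):
  y_{n+1} = y_n + z·[5/8·y_n + 3/8·y_{n+1}] ⇒ (1 − 3/8z)y_{n+1} = (1 + 5/8z)y_n
  Hence R(z) = (1 + 5/8z)/(1 − 3/8z).

Boundary: |R(x)|=1, x<0.
x=-1.35: |R|=0.1037
R=−1: 1+5/8x = −1+3/8x ⇒ -1/4x=2 ⇒ x=2/(-1/4)=-8.0000
Confirm numerically:
  x=-7.105: |R|=0.93894 <1
  x=-5.314: |R|=0.77562 <1
  x=-4.242: |R|=0.63736 <1
  x=-3.256: |R|=0.46601 <1
  x=-8.348: |R|=1.02106 >1
  x=-8.331: |R|=1.02006 >1
  x=-8.284: |R|=1.01729 >1
Stable set (-8.0000, 0).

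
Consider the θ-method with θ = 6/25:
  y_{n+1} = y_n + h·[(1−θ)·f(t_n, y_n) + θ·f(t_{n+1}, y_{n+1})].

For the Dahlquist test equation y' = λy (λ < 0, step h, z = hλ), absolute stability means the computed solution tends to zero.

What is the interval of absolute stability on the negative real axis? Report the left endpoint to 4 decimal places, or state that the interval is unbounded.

(-3.8462, 0).

Set f=λy, z=hλ:
  y_{n+1} = y_n + z·[19/25·y_n + 6/25·y_{n+1}] ⇒ (1 − 6/25z)y_{n+1} = (1 + 19/25z)y_n
  Hence R(z) = (1 + 19/25z)/(1 − 6/25z).

Solve |R(x)|<1 on ℝ⁻.
x=-0.99: |R|=0.2001
R=−1: 1+19/25x = −1+6/25x ⇒ -13/25x=2 ⇒ x=2/(-13/25)=-3.8462
Confirm numerically:
  x=-3.192: |R|=0.80739 <1
  x=-2.490: |R|=0.55859 <1
  x=-2.244: |R|=0.45851 <1
  x=-1.722: |R|=0.21844 <1
  x=-4.392: |R|=1.13818 >1
  x=-3.894: |R|=1.01286 >1
Stable set (-3.8462, 0).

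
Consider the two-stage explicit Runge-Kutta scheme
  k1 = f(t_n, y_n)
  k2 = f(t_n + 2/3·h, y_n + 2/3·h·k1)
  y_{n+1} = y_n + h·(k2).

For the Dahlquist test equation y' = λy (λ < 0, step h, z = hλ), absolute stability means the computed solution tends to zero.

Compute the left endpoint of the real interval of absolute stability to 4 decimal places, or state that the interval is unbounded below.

On y'=λy, z=hλ:
  k1=λy_n ⇒ h·k1=z·y_n;  k2=λ(1+2/3z)y_n ⇒ h·k2=z(1+2/3z)y_n
  y_{n+1}/y_n = 1 + z(1+2/3z) = 1 + z + 2/3z²
  R(z) = 1 + z + 2/3z².

Find x<0 with |R(x)|<1.
x=-0.71: |R|=0.6261
R=1: x+2/3x²=0 ⇒ x=−3/2=-1.5000; min R=1−1/(4·2/3)=0.6250>−1
Confirm numerically:
  x=-1.071: |R|=0.69369 <1
  x=-0.938: |R|=0.64856 <1
  x=-0.754: |R|=0.62501 <1
  x=-0.624: |R|=0.63558 <1
  x=-1.723: |R|=1.25615 >1
  x=-1.715: |R|=1.24582 >1
  x=-1.606: |R|=1.11349 >1
Interval (-1.5000, 0).

z* = -1.5000.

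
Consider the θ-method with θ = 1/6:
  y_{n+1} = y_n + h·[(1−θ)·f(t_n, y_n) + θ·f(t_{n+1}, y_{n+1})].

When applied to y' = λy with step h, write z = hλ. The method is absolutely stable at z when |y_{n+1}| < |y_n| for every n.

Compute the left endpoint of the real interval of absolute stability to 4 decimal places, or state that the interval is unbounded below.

left endpoint -3.0000.

On y'=λy, z=hλ:
  y_{n+1} = y_n + z·[5/6·y_n + 1/6·y_{n+1}] ⇒ (1 − 1/6z)y_{n+1} = (1 + 5/6z)y_n
  R(z) = (1 + 5/6z)/(1 − 1/6z).

Find x<0 with |R(x)|<1.
x=-0.35: |R|=0.6693
R=−1: 1+5/6x = −1+1/6x ⇒ -2/3x=2 ⇒ x=2/(-2/3)=-3.0000
Confirm numerically:
  x=-2.664: |R|=0.84488 <1
  x=-2.062: |R|=0.53461 <1
  x=-1.854: |R|=0.41635 <1
  x=-1.588: |R|=0.25567 <1
  x=-3.126: |R|=1.05523 >1
  x=-3.082: |R|=1.03612 >1
So |R|<1 on (-3.0000, 0).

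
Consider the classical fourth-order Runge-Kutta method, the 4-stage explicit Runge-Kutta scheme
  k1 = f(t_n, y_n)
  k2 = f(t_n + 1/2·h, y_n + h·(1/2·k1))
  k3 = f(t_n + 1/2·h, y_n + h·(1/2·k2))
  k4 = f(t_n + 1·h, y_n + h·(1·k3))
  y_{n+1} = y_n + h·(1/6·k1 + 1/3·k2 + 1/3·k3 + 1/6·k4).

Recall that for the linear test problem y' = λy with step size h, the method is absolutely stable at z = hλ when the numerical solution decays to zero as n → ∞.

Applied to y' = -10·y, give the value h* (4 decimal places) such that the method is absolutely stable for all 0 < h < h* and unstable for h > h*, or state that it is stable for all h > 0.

Test eqn y'=λy, z=hλ:
  order 4, 4-stage ⇒ R(z)=1+z+z^2/2+z^3/6+z^4/24
  (e.g. R(-0.72)=0.48819, |R|=0.48819)

Need |R(x)|<1, x<0.
x=-0.72: |R|=0.4882
|R(-2.31)|=0.4901 |R(-1.86)|=0.2960 |R(-1.71)|=0.2749
Bisect:
  x_lo=-3.5603 |R|=2.9506  x_hi=-0.0848 |R|=0.9187
  mid=-1.82253 |R|=0.28903 →hi
  mid=-2.69140 |R|=0.86742 →hi
  mid=-3.12583 |R|=1.64713 →lo
  mid=-2.90861 |R|=1.20242 →lo
  mid=-2.80001 |R|=1.02241 →lo
  mid=-2.74570 |R|=0.94193 →hi
  mid=-2.77285 |R|=0.98141 →hi
  mid=-2.78643 |R|=1.00171 →lo
  mid=-2.77964 |R|=0.99151 →hi
  mid=-2.78304 |R|=0.99660 →hi
  ...
  [-2.78537,-2.78516] ⇒ x*=-2.7853
Interval (-2.7853, 0).

(-2.7853,0); λ=-10 ⇒ h* = 0.2785.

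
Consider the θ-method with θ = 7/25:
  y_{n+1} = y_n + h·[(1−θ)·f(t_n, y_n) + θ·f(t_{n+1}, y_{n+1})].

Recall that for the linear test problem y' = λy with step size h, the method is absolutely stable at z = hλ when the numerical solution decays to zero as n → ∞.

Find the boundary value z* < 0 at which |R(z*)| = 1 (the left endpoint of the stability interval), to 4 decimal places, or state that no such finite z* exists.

left endpoint -4.5455.

With y'=λy (z=hλ):
  y_{n+1} = y_n + z·[18/25·y_n + 7/25·y_{n+1}] ⇒ (1 − 7/25z)y_{n+1} = (1 + 18/25z)y_n
  so R(z) = (1 + 18/25z)/(1 − 7/25z).

Find x<0 with |R(x)|<1.
x=-0.39: |R|=0.6484
R=−1: 1+18/25x = −1+7/25x ⇒ -11/25x=2 ⇒ x=2/(-11/25)=-4.5455
Confirm numerically:
  x=-2.666: |R|=0.52650 <1
  x=-2.236: |R|=0.37509 <1
  x=-1.996: |R|=0.28041 <1
  x=-1.867: |R|=0.22606 <1
  x=-4.808: |R|=1.04924 >1
  x=-4.726: |R|=1.03419 >1
  x=-4.672: |R|=1.02412 >1
So |R|<1 on (-4.5455, 0).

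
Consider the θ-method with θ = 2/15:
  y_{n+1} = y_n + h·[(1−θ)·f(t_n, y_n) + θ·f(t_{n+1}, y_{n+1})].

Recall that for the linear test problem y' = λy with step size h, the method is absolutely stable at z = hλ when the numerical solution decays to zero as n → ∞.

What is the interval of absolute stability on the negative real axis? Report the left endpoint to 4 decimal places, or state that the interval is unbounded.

Set f=λy, z=hλ:
  y_{n+1} = y_n + z·[13/15·y_n + 2/15·y_{n+1}] ⇒ (1 − 2/15z)y_{n+1} = (1 + 13/15z)y_n
  R(z) = (1 + 13/15z)/(1 − 2/15z).

Find x<0 with |R(x)|<1.
x=-0.47: |R|=0.5577
R=−1: 1+13/15x = −1+2/15x ⇒ -11/15x=2 ⇒ x=2/(-11/15)=-2.7273
Confirm numerically:
  x=-2.339: |R|=0.78296 <1
  x=-2.001: |R|=0.57957 <1
  x=-1.772: |R|=0.43335 <1
  x=-1.283: |R|=0.09558 <1
  x=-3.298: |R|=1.29070 >1
  x=-3.030: |R|=1.15812 >1
So |R|<1 on (-2.7273, 0).

z∈(-2.7273,0).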